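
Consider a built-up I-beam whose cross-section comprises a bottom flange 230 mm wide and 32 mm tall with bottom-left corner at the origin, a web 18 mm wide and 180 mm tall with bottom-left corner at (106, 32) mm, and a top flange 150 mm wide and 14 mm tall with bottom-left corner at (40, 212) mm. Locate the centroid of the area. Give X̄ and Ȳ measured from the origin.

X̄ = 115.00 mm, Ȳ = 76.61 mm

bottom flange: A = 230 × 32 = 7360.00, centroid at (115.00, 16.00).
web: A = 18 × 180 = 3240.00, centroid at (115.00, 122.00).
top flange: A = 150 × 14 = 2100.00, centroid at (115.00, 219.00).
ΣA = 12700.00 mm², ΣAX̄ = 1460500.00 mm³, ΣAȲ = 972940.00 mm³.
X̄ = 1460500.00/12700.00 = 115.00 mm; Ȳ = 972940.00/12700.00 = 76.61 mm.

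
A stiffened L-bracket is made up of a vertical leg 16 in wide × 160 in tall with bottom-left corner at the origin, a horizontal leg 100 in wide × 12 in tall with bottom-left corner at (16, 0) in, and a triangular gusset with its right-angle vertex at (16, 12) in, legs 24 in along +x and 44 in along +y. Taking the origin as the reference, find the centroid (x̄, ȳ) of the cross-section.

x̄ = 26.20 in, ȳ = 52.72 in

vertical leg: A = 16 × 160 = 2560.00, centroid at (8.00, 80.00).
horizontal leg: A = 100 × 12 = 1200.00, centroid at (66.00, 6.00).
gusset: A = ½·24·44 = 528.00, centroid at (24.00, 26.67).
ΣA = 4288.00 in²
ΣAx̄ = (2560.00)(8.00) + (1200.00)(66.00) + (528.00)(24.00) = 112352.00 in³
ΣAȳ = (2560.00)(80.00) + (1200.00)(6.00) + (528.00)(26.67) = 226080.00 in³
x̄ = 112352.00 / 4288.00 = 26.20 in
ȳ = 226080.00 / 4288.00 = 52.72 in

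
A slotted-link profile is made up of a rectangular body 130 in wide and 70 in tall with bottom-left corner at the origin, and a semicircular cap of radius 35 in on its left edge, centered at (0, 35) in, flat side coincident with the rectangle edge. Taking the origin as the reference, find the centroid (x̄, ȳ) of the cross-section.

x̄ = 51.06 in, ȳ = 35.00 in

rectangular body: A = 130 × 70 = 9100.00, centroid at (65.00, 35.00).
semicircular end: A = ½π·35² = 1924.23, centroid at (-14.85, 35.00).
ΣA = 11024.23 in²
ΣAx̄ = (9100.00)(65.00) + (1924.23)(-14.85) = 562916.67 in³
ΣAȳ = (9100.00)(35.00) + (1924.23)(35.00) = 385847.89 in³
x̄ = 562916.67 / 11024.23 = 51.06 in
ȳ = 385847.89 / 11024.23 = 35.00 in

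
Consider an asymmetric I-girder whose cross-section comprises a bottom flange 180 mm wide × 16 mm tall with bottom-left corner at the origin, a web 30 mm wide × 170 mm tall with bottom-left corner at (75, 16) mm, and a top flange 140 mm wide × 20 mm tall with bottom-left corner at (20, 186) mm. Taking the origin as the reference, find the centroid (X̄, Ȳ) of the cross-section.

X̄ = 90.00 mm, Ȳ = 100.83 mm

bottom flange: A = 180 × 16 = 2880.00, centroid at (90.00, 8.00).
web: A = 30 × 170 = 5100.00, centroid at (90.00, 101.00).
top flange: A = 140 × 20 = 2800.00, centroid at (90.00, 196.00).
ΣA = 10780.00 mm², ΣAX̄ = 970200.00 mm³, ΣAȲ = 1086940.00 mm³.
X̄ = 970200.00/10780.00 = 90.00 mm; Ȳ = 1086940.00/10780.00 = 100.83 mm.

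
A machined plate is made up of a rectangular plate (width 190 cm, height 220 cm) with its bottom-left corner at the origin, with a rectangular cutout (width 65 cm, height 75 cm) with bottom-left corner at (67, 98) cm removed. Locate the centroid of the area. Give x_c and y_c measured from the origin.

plate: A = 190 × 220 = 41800.00, centroid at (95.00, 110.00).
hole: A = −(65 × 75) = -4875.00, centroid at (99.50, 135.50).
ΣA = 36925.00 cm², ΣAx_c = 3485937.50 cm³, ΣAy_c = 3937437.50 cm³.
x_c = 3485937.50/36925.00 = 94.41 cm; y_c = 3937437.50/36925.00 = 106.63 cm.

x_c = 94.41 cm, y_c = 106.63 cm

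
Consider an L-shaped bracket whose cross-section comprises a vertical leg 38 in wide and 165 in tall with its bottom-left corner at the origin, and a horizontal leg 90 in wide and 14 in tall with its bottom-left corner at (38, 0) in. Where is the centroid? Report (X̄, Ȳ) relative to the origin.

vertical leg: A = 38 × 165 = 6270.00, centroid at (19.00, 82.50).
horizontal leg: A = 90 × 14 = 1260.00, centroid at (83.00, 7.00).
ΣA = 7530.00 in²
ΣAX̄ = (6270.00)(19.00) + (1260.00)(83.00) = 223710.00 in³
ΣAȲ = (6270.00)(82.50) + (1260.00)(7.00) = 526095.00 in³
X̄ = 223710.00 / 7530.00 = 29.71 in
Ȳ = 526095.00 / 7530.00 = 69.87 in

X̄ = 29.71 in, Ȳ = 69.87 in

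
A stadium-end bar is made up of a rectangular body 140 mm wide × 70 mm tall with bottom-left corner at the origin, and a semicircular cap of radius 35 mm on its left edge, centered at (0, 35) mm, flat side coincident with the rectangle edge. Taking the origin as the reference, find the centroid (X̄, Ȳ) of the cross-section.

Part | A | x̄ᵢ | ȳᵢ | A·x̄ᵢ | A·ȳᵢ
rectangular body | 9800.00 | 70.00 | 35.00 | 686000.00 | 343000.00
semicircular end | 1924.23 | -14.85 | 35.00 | -28583.33 | 67347.89
Σ | 11724.23 |  |  | 657416.67 | 410347.89
X̄ = 657416.67 / 11724.23 = 56.07 mm
Ȳ = 410347.89 / 11724.23 = 35.00 mm

X̄ = 56.07 mm, Ȳ = 35.00 mm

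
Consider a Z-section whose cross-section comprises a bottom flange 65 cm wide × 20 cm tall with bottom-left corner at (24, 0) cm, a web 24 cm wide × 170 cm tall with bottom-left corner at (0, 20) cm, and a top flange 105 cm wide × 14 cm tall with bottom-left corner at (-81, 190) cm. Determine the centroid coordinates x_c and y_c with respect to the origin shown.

x_c = 11.75 cm, y_c = 106.71 cm

bottom flange: A = 65 × 20 = 1300.00, centroid at (56.50, 10.00).
web: A = 24 × 170 = 4080.00, centroid at (12.00, 105.00).
top flange: A = 105 × 14 = 1470.00, centroid at (-28.50, 197.00).
ΣA = 6850.00 cm², ΣAx_c = 80515.00 cm³, ΣAy_c = 730990.00 cm³.
x_c = 80515.00/6850.00 = 11.75 cm; y_c = 730990.00/6850.00 = 106.71 cm.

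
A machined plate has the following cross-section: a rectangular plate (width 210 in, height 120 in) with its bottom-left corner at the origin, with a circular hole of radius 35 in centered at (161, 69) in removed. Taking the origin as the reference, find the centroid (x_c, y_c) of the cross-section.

x_c = 94.91 in, y_c = 58.38 in

plate: A = 210 × 120 = 25200.00, centroid at (105.00, 60.00).
hole: A = −π·35² = -3848.45, centroid at (161.00, 69.00).
ΣA = 21351.55 in²
ΣAx_c = (25200.00)(105.00) + (-3848.45)(161.00) = 2026399.39 in³
ΣAy_c = (25200.00)(60.00) + (-3848.45)(69.00) = 1246456.88 in³
x_c = 2026399.39 / 21351.55 = 94.91 in
y_c = 1246456.88 / 21351.55 = 58.38 in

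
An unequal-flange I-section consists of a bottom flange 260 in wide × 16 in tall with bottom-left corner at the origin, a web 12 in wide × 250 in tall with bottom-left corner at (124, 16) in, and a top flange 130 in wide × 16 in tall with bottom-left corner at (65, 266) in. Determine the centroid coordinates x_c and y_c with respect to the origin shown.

bottom flange: A = 260 × 16 = 4160.00, centroid at (130.00, 8.00).
web: A = 12 × 250 = 3000.00, centroid at (130.00, 141.00).
top flange: A = 130 × 16 = 2080.00, centroid at (130.00, 274.00).
ΣA = 9240.00 in², ΣAx_c = 1201200.00 in³, ΣAy_c = 1026200.00 in³.
x_c = 1201200.00/9240.00 = 130.00 in; y_c = 1026200.00/9240.00 = 111.06 in.

x_c = 130.00 in, y_c = 111.06 in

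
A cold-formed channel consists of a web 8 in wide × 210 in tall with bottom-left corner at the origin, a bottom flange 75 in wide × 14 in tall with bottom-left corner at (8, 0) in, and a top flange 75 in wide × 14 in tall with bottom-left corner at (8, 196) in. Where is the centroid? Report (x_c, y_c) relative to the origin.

web: A = 8 × 210 = 1680.00, centroid at (4.00, 105.00).
bottom flange: A = 75 × 14 = 1050.00, centroid at (45.50, 7.00).
top flange: A = 75 × 14 = 1050.00, centroid at (45.50, 203.00).
ΣA = 3780.00 in²
ΣAx_c = (1680.00)(4.00) + (1050.00)(45.50) + (1050.00)(45.50) = 102270.00 in³
ΣAy_c = (1680.00)(105.00) + (1050.00)(7.00) + (1050.00)(203.00) = 396900.00 in³
x_c = 102270.00 / 3780.00 = 27.06 in
y_c = 396900.00 / 3780.00 = 105.00 in

x_c = 27.06 in, y_c = 105.00 in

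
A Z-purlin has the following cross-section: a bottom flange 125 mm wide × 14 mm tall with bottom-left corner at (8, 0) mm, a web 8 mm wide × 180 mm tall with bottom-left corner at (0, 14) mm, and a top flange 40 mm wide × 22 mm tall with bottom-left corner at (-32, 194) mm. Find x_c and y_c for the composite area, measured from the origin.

x_c = 29.13 mm, y_c = 84.13 mm

Part | A | x̄ᵢ | ȳᵢ | A·x̄ᵢ | A·ȳᵢ
bottom flange | 1750.00 | 70.50 | 7.00 | 123375.00 | 12250.00
web | 1440.00 | 4.00 | 104.00 | 5760.00 | 149760.00
top flange | 880.00 | -12.00 | 205.00 | -10560.00 | 180400.00
Σ | 4070.00 |  |  | 118575.00 | 342410.00
x_c = 118575.00 / 4070.00 = 29.13 mm
y_c = 342410.00 / 4070.00 = 84.13 mm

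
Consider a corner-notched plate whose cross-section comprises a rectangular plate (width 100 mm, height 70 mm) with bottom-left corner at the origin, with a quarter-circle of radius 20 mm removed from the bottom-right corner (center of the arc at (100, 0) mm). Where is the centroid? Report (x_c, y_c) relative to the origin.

Part | A | x̄ᵢ | ȳᵢ | A·x̄ᵢ | A·ȳᵢ
plate | 7000.00 | 50.00 | 35.00 | 350000.00 | 245000.00
removed quarter-circle | -314.16 | 91.51 | 8.49 | -28749.26 | -2666.67
Σ | 6685.84 |  |  | 321250.74 | 242333.33
x_c = 321250.74 / 6685.84 = 48.05 mm
y_c = 242333.33 / 6685.84 = 36.25 mm

x_c = 48.05 mm, y_c = 36.25 mm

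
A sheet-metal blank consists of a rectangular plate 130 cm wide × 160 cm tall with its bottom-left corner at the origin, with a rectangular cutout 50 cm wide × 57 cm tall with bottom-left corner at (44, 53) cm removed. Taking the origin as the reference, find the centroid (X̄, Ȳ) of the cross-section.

X̄ = 64.36 cm, Ȳ = 79.76 cm

plate: A = 130 × 160 = 20800.00, centroid at (65.00, 80.00).
hole: A = −(50 × 57) = -2850.00, centroid at (69.00, 81.50).
ΣA = 17950.00 cm²
ΣAX̄ = (20800.00)(65.00) + (-2850.00)(69.00) = 1155350.00 cm³
ΣAȲ = (20800.00)(80.00) + (-2850.00)(81.50) = 1431725.00 cm³
X̄ = 1155350.00 / 17950.00 = 64.36 cm
Ȳ = 1431725.00 / 17950.00 = 79.76 cm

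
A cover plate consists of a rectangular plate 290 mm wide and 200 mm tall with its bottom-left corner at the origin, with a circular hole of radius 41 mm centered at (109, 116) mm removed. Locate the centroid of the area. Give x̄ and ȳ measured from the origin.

plate: A = 290 × 200 = 58000.00, centroid at (145.00, 100.00).
hole: A = −π·41² = -5281.02, centroid at (109.00, 116.00).
ΣA = 52718.98 mm²
ΣAx̄ = (58000.00)(145.00) + (-5281.02)(109.00) = 7834369.12 mm³
ΣAȳ = (58000.00)(100.00) + (-5281.02)(116.00) = 5187402.00 mm³
x̄ = 7834369.12 / 52718.98 = 148.61 mm
ȳ = 5187402.00 / 52718.98 = 98.40 mm

x̄ = 148.61 mm, ȳ = 98.40 mm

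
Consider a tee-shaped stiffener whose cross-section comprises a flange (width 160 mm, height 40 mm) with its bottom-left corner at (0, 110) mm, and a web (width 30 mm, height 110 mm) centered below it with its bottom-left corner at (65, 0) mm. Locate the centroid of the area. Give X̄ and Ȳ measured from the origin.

web: A = 30 × 110 = 3300.00, centroid at (80.00, 55.00).
flange: A = 160 × 40 = 6400.00, centroid at (80.00, 130.00).
ΣA = 9700.00 mm², ΣAX̄ = 776000.00 mm³, ΣAȲ = 1013500.00 mm³.
X̄ = 776000.00/9700.00 = 80.00 mm; Ȳ = 1013500.00/9700.00 = 104.48 mm.

X̄ = 80.00 mm, Ȳ = 104.48 mm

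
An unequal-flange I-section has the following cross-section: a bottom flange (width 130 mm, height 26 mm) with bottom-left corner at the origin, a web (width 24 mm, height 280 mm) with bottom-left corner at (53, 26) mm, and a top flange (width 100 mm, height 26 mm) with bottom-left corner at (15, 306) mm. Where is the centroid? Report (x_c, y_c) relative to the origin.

Part | A | x̄ᵢ | ȳᵢ | A·x̄ᵢ | A·ȳᵢ
bottom flange | 3380.00 | 65.00 | 13.00 | 219700.00 | 43940.00
web | 6720.00 | 65.00 | 166.00 | 436800.00 | 1115520.00
top flange | 2600.00 | 65.00 | 319.00 | 169000.00 | 829400.00
Σ | 12700.00 |  |  | 825500.00 | 1988860.00
x_c = 825500.00 / 12700.00 = 65.00 mm
y_c = 1988860.00 / 12700.00 = 156.60 mm

x_c = 65.00 mm, y_c = 156.60 mm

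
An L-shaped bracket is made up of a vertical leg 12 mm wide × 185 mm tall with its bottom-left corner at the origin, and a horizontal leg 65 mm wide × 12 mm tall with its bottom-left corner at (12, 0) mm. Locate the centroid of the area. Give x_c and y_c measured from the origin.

vertical leg: A = 12 × 185 = 2220.00, centroid at (6.00, 92.50).
horizontal leg: A = 65 × 12 = 780.00, centroid at (44.50, 6.00).
ΣA = 3000.00 mm²
ΣAx_c = (2220.00)(6.00) + (780.00)(44.50) = 48030.00 mm³
ΣAy_c = (2220.00)(92.50) + (780.00)(6.00) = 210030.00 mm³
x_c = 48030.00 / 3000.00 = 16.01 mm
y_c = 210030.00 / 3000.00 = 70.01 mm

x_c = 16.01 mm, y_c = 70.01 mm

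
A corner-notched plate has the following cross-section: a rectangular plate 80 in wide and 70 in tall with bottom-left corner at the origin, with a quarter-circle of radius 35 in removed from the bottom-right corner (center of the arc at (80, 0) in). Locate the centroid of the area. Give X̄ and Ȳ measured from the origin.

X̄ = 34.78 in, Ȳ = 39.18 in

Part | A | x̄ᵢ | ȳᵢ | A·x̄ᵢ | A·ȳᵢ
plate | 5600.00 | 40.00 | 35.00 | 224000.00 | 196000.00
removed quarter-circle | -962.11 | 65.15 | 14.85 | -62677.35 | -14291.67
Σ | 4637.89 |  |  | 161322.65 | 181708.33
X̄ = 161322.65 / 4637.89 = 34.78 in
Ȳ = 181708.33 / 4637.89 = 39.18 in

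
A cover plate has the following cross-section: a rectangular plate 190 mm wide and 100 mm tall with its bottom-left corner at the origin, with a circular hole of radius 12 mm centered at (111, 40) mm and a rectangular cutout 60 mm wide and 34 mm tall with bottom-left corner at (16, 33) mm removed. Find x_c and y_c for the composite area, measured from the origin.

Part | A | x̄ᵢ | ȳᵢ | A·x̄ᵢ | A·ȳᵢ
plate | 19000.00 | 95.00 | 50.00 | 1805000.00 | 950000.00
hole 1 | -452.39 | 111.00 | 40.00 | -50215.22 | -18095.57
hole 2 | -2040.00 | 46.00 | 50.00 | -93840.00 | -102000.00
Σ | 16507.61 |  |  | 1660944.78 | 829904.43
x_c = 1660944.78 / 16507.61 = 100.62 mm
y_c = 829904.43 / 16507.61 = 50.27 mm

x_c = 100.62 mm, y_c = 50.27 mm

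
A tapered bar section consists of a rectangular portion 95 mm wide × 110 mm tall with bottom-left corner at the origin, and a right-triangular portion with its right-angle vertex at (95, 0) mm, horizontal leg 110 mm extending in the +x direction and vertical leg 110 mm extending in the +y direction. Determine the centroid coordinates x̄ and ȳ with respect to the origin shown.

x̄ = 78.36 mm, ȳ = 48.28 mm

rectangular portion: A = 95 × 110 = 10450.00, centroid at (47.50, 55.00).
triangular portion: A = ½·110·110 = 6050.00, centroid at (131.67, 36.67).
ΣA = 16500.00 mm², ΣAx̄ = 1292958.33 mm³, ΣAȳ = 796583.33 mm³.
x̄ = 1292958.33/16500.00 = 78.36 mm; ȳ = 796583.33/16500.00 = 48.28 mm.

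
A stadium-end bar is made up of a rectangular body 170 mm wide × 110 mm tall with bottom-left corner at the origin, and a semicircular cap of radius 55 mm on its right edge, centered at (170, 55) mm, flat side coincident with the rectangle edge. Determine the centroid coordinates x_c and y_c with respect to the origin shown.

x_c = 106.95 mm, y_c = 55.00 mm

Part | A | x̄ᵢ | ȳᵢ | A·x̄ᵢ | A·ȳᵢ
rectangular body | 18700.00 | 85.00 | 55.00 | 1589500.00 | 1028500.00
semicircular end | 4751.66 | 193.34 | 55.00 | 918698.68 | 261341.24
Σ | 23451.66 |  |  | 2508198.68 | 1289841.24
x_c = 2508198.68 / 23451.66 = 106.95 mm
y_c = 1289841.24 / 23451.66 = 55.00 mm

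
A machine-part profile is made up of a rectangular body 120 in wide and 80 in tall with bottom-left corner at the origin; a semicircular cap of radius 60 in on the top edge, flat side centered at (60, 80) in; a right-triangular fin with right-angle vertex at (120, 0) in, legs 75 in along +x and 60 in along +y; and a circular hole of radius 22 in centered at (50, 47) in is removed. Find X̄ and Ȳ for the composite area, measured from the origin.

X̄ = 72.92 in, Ȳ = 59.68 in

Part | A | x̄ᵢ | ȳᵢ | A·x̄ᵢ | A·ȳᵢ
rectangular body | 9600.00 | 60.00 | 40.00 | 576000.00 | 384000.00
semicircular top | 5654.87 | 60.00 | 105.46 | 339292.01 | 596389.34
triangular fin | 2250.00 | 145.00 | 20.00 | 326250.00 | 45000.00
hole | -1520.53 | 50.00 | 47.00 | -76026.54 | -71464.95
Σ | 15984.34 |  |  | 1165515.46 | 953924.39
X̄ = 1165515.46 / 15984.34 = 72.92 in
Ȳ = 953924.39 / 15984.34 = 59.68 in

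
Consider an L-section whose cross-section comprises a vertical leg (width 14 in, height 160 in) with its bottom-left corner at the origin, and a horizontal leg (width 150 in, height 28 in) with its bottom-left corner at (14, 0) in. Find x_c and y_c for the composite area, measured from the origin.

vertical leg: A = 14 × 160 = 2240.00, centroid at (7.00, 80.00).
horizontal leg: A = 150 × 28 = 4200.00, centroid at (89.00, 14.00).
ΣA = 6440.00 in²
ΣAx_c = (2240.00)(7.00) + (4200.00)(89.00) = 389480.00 in³
ΣAy_c = (2240.00)(80.00) + (4200.00)(14.00) = 238000.00 in³
x_c = 389480.00 / 6440.00 = 60.48 in
y_c = 238000.00 / 6440.00 = 36.96 in

x_c = 60.48 in, y_c = 36.96 in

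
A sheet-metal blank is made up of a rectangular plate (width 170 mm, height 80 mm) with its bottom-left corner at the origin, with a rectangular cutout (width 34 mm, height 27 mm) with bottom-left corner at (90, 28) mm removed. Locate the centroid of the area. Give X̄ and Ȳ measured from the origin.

X̄ = 83.41 mm, Ȳ = 39.89 mm

Part | A | x̄ᵢ | ȳᵢ | A·x̄ᵢ | A·ȳᵢ
plate | 13600.00 | 85.00 | 40.00 | 1156000.00 | 544000.00
hole | -918.00 | 107.00 | 41.50 | -98226.00 | -38097.00
Σ | 12682.00 |  |  | 1057774.00 | 505903.00
X̄ = 1057774.00 / 12682.00 = 83.41 mm
Ȳ = 505903.00 / 12682.00 = 39.89 mm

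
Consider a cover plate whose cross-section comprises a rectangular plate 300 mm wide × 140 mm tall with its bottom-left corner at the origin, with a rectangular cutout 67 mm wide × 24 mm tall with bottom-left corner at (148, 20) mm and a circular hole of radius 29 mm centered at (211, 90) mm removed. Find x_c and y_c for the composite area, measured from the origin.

x_c = 144.39 mm, y_c = 70.22 mm

Part | A | x̄ᵢ | ȳᵢ | A·x̄ᵢ | A·ȳᵢ
plate | 42000.00 | 150.00 | 70.00 | 6300000.00 | 2940000.00
hole 1 | -1608.00 | 181.50 | 32.00 | -291852.00 | -51456.00
hole 2 | -2642.08 | 211.00 | 90.00 | -557478.76 | -237787.15
Σ | 37749.92 |  |  | 5450669.24 | 2650756.85
x_c = 5450669.24 / 37749.92 = 144.39 mm
y_c = 2650756.85 / 37749.92 = 70.22 mm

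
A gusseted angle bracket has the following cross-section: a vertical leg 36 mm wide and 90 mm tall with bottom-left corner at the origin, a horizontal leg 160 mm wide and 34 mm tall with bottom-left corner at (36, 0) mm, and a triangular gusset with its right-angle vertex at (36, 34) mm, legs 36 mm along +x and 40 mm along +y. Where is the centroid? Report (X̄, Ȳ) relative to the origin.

vertical leg: A = 36 × 90 = 3240.00, centroid at (18.00, 45.00).
horizontal leg: A = 160 × 34 = 5440.00, centroid at (116.00, 17.00).
gusset: A = ½·36·40 = 720.00, centroid at (48.00, 47.33).
ΣA = 9400.00 mm², ΣAX̄ = 723920.00 mm³, ΣAȲ = 272360.00 mm³.
X̄ = 723920.00/9400.00 = 77.01 mm; Ȳ = 272360.00/9400.00 = 28.97 mm.

X̄ = 77.01 mm, Ȳ = 28.97 mm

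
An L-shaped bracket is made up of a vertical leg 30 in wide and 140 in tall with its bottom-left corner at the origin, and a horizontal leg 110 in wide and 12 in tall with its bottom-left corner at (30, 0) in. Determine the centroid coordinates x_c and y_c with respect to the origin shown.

x_c = 31.74 in, y_c = 54.70 in

Part | A | x̄ᵢ | ȳᵢ | A·x̄ᵢ | A·ȳᵢ
vertical leg | 4200.00 | 15.00 | 70.00 | 63000.00 | 294000.00
horizontal leg | 1320.00 | 85.00 | 6.00 | 112200.00 | 7920.00
Σ | 5520.00 |  |  | 175200.00 | 301920.00
x_c = 175200.00 / 5520.00 = 31.74 in
y_c = 301920.00 / 5520.00 = 54.70 in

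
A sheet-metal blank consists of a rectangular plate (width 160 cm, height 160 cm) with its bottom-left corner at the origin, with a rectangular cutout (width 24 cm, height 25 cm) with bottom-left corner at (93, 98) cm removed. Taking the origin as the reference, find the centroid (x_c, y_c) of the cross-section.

plate: A = 160 × 160 = 25600.00, centroid at (80.00, 80.00).
hole: A = −(24 × 25) = -600.00, centroid at (105.00, 110.50).
ΣA = 25000.00 cm²
ΣAx_c = (25600.00)(80.00) + (-600.00)(105.00) = 1985000.00 cm³
ΣAy_c = (25600.00)(80.00) + (-600.00)(110.50) = 1981700.00 cm³
x_c = 1985000.00 / 25000.00 = 79.40 cm
y_c = 1981700.00 / 25000.00 = 79.27 cm

x_c = 79.40 cm, y_c = 79.27 cm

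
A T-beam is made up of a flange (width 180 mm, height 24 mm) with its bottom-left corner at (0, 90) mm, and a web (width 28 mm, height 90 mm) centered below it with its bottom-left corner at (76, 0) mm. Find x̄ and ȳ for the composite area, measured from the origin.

x̄ = 90.00 mm, ȳ = 81.00 mm

web: A = 28 × 90 = 2520.00, centroid at (90.00, 45.00).
flange: A = 180 × 24 = 4320.00, centroid at (90.00, 102.00).
ΣA = 6840.00 mm²
ΣAx̄ = (2520.00)(90.00) + (4320.00)(90.00) = 615600.00 mm³
ΣAȳ = (2520.00)(45.00) + (4320.00)(102.00) = 554040.00 mm³
x̄ = 615600.00 / 6840.00 = 90.00 mm
ȳ = 554040.00 / 6840.00 = 81.00 mm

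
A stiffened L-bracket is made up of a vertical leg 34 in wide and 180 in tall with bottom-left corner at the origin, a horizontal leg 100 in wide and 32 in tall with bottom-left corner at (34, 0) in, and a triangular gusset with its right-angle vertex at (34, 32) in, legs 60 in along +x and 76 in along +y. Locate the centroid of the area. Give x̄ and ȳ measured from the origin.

x̄ = 42.76 in, ȳ = 63.17 in

vertical leg: A = 34 × 180 = 6120.00, centroid at (17.00, 90.00).
horizontal leg: A = 100 × 32 = 3200.00, centroid at (84.00, 16.00).
gusset: A = ½·60·76 = 2280.00, centroid at (54.00, 57.33).
ΣA = 11600.00 in², ΣAx̄ = 495960.00 in³, ΣAȳ = 732720.00 in³.
x̄ = 495960.00/11600.00 = 42.76 in; ȳ = 732720.00/11600.00 = 63.17 in.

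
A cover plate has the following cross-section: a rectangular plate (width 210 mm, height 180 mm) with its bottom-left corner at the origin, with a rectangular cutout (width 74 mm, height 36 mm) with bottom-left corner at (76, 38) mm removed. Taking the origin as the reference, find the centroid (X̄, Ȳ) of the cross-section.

X̄ = 104.39 mm, Ȳ = 92.58 mm

plate: A = 210 × 180 = 37800.00, centroid at (105.00, 90.00).
hole: A = −(74 × 36) = -2664.00, centroid at (113.00, 56.00).
ΣA = 35136.00 mm², ΣAX̄ = 3667968.00 mm³, ΣAȲ = 3252816.00 mm³.
X̄ = 3667968.00/35136.00 = 104.39 mm; Ȳ = 3252816.00/35136.00 = 92.58 mm.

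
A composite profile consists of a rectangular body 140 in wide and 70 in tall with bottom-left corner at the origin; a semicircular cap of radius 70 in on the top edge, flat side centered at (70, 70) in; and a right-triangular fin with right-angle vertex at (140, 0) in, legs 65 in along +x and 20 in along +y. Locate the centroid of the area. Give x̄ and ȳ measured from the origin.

Part | A | x̄ᵢ | ȳᵢ | A·x̄ᵢ | A·ȳᵢ
rectangular body | 9800.00 | 70.00 | 35.00 | 686000.00 | 343000.00
semicircular top | 7696.90 | 70.00 | 99.71 | 538783.14 | 767449.81
triangular fin | 650.00 | 161.67 | 6.67 | 105083.33 | 4333.33
Σ | 18146.90 |  |  | 1329866.47 | 1114783.14
x̄ = 1329866.47 / 18146.90 = 73.28 in
ȳ = 1114783.14 / 18146.90 = 61.43 in

x̄ = 73.28 in, ȳ = 61.43 in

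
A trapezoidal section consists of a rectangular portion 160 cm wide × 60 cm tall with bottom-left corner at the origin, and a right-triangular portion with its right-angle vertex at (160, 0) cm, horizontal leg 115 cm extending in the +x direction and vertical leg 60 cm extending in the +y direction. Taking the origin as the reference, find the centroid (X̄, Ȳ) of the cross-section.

rectangular portion: A = 160 × 60 = 9600.00, centroid at (80.00, 30.00).
triangular portion: A = ½·115·60 = 3450.00, centroid at (198.33, 20.00).
ΣA = 13050.00 cm²
ΣAX̄ = (9600.00)(80.00) + (3450.00)(198.33) = 1452250.00 cm³
ΣAȲ = (9600.00)(30.00) + (3450.00)(20.00) = 357000.00 cm³
X̄ = 1452250.00 / 13050.00 = 111.28 cm
Ȳ = 357000.00 / 13050.00 = 27.36 cm

X̄ = 111.28 cm, Ȳ = 27.36 cm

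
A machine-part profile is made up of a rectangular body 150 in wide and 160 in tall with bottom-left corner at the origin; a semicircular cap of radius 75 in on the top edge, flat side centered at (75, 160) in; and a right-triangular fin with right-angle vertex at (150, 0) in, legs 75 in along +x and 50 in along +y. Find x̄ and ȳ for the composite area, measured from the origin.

x̄ = 80.40 in, ȳ = 105.05 in

rectangular body: A = 150 × 160 = 24000.00, centroid at (75.00, 80.00).
semicircular top: A = ½π·75² = 8835.73, centroid at (75.00, 191.83).
triangular fin: A = ½·75·50 = 1875.00, centroid at (175.00, 16.67).
ΣA = 34710.73 in², ΣAx̄ = 2790804.70 in³, ΣAȳ = 3646216.69 in³.
x̄ = 2790804.70/34710.73 = 80.40 in; ȳ = 3646216.69/34710.73 = 105.05 in.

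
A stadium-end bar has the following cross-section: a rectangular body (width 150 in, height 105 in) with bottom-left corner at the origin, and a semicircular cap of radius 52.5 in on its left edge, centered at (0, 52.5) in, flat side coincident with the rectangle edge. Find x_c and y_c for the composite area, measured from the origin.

rectangular body: A = 150 × 105 = 15750.00, centroid at (75.00, 52.50).
semicircular end: A = ½π·52.5² = 4329.51, centroid at (-22.28, 52.50).
ΣA = 20079.51 in², ΣAx_c = 1084781.25 in³, ΣAy_c = 1054174.14 in³.
x_c = 1084781.25/20079.51 = 54.02 in; y_c = 1054174.14/20079.51 = 52.50 in.

x_c = 54.02 in, y_c = 52.50 in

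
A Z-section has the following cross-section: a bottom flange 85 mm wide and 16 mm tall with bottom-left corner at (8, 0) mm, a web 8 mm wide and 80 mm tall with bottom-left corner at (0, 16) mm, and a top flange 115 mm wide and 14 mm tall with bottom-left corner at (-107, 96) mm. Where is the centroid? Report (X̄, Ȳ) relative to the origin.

X̄ = -2.34 mm, Ȳ = 58.88 mm

bottom flange: A = 85 × 16 = 1360.00, centroid at (50.50, 8.00).
web: A = 8 × 80 = 640.00, centroid at (4.00, 56.00).
top flange: A = 115 × 14 = 1610.00, centroid at (-49.50, 103.00).
ΣA = 3610.00 mm², ΣAX̄ = -8455.00 mm³, ΣAȲ = 212550.00 mm³.
X̄ = -8455.00/3610.00 = -2.34 mm; Ȳ = 212550.00/3610.00 = 58.88 mm.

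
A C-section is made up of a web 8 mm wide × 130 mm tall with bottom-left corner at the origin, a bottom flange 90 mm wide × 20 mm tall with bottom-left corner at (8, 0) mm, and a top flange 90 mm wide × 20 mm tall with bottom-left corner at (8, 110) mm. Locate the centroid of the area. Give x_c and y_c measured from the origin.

Part | A | x̄ᵢ | ȳᵢ | A·x̄ᵢ | A·ȳᵢ
web | 1040.00 | 4.00 | 65.00 | 4160.00 | 67600.00
bottom flange | 1800.00 | 53.00 | 10.00 | 95400.00 | 18000.00
top flange | 1800.00 | 53.00 | 120.00 | 95400.00 | 216000.00
Σ | 4640.00 |  |  | 194960.00 | 301600.00
x_c = 194960.00 / 4640.00 = 42.02 mm
y_c = 301600.00 / 4640.00 = 65.00 mm

x_c = 42.02 mm, y_c = 65.00 mm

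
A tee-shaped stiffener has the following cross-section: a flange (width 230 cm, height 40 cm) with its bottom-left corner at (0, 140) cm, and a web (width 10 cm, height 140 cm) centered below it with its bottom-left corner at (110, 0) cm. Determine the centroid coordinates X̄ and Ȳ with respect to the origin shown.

X̄ = 115.00 cm, Ȳ = 148.11 cm

web: A = 10 × 140 = 1400.00, centroid at (115.00, 70.00).
flange: A = 230 × 40 = 9200.00, centroid at (115.00, 160.00).
ΣA = 10600.00 cm²
ΣAX̄ = (1400.00)(115.00) + (9200.00)(115.00) = 1219000.00 cm³
ΣAȲ = (1400.00)(70.00) + (9200.00)(160.00) = 1570000.00 cm³
X̄ = 1219000.00 / 10600.00 = 115.00 cm
Ȳ = 1570000.00 / 10600.00 = 148.11 cm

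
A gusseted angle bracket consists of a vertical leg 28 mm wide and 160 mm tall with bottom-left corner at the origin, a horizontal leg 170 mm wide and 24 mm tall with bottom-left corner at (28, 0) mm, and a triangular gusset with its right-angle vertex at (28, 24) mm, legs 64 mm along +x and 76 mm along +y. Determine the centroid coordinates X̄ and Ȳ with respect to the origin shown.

vertical leg: A = 28 × 160 = 4480.00, centroid at (14.00, 80.00).
horizontal leg: A = 170 × 24 = 4080.00, centroid at (113.00, 12.00).
gusset: A = ½·64·76 = 2432.00, centroid at (49.33, 49.33).
ΣA = 10992.00 mm²
ΣAX̄ = (4480.00)(14.00) + (4080.00)(113.00) + (2432.00)(49.33) = 643738.67 mm³
ΣAȲ = (4480.00)(80.00) + (4080.00)(12.00) + (2432.00)(49.33) = 527338.67 mm³
X̄ = 643738.67 / 10992.00 = 58.56 mm
Ȳ = 527338.67 / 10992.00 = 47.97 mm

X̄ = 58.56 mm, Ȳ = 47.97 mm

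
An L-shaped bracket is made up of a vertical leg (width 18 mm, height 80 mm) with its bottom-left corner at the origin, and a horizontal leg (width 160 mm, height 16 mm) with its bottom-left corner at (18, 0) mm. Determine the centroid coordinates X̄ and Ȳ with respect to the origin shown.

X̄ = 65.96 mm, Ȳ = 19.52 mm

vertical leg: A = 18 × 80 = 1440.00, centroid at (9.00, 40.00).
horizontal leg: A = 160 × 16 = 2560.00, centroid at (98.00, 8.00).
ΣA = 4000.00 mm², ΣAX̄ = 263840.00 mm³, ΣAȲ = 78080.00 mm³.
X̄ = 263840.00/4000.00 = 65.96 mm; Ȳ = 78080.00/4000.00 = 19.52 mm.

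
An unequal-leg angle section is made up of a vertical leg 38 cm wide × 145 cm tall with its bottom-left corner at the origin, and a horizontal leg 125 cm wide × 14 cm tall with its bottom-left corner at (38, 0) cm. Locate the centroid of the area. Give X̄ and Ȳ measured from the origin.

Part | A | x̄ᵢ | ȳᵢ | A·x̄ᵢ | A·ȳᵢ
vertical leg | 5510.00 | 19.00 | 72.50 | 104690.00 | 399475.00
horizontal leg | 1750.00 | 100.50 | 7.00 | 175875.00 | 12250.00
Σ | 7260.00 |  |  | 280565.00 | 411725.00
X̄ = 280565.00 / 7260.00 = 38.65 cm
Ȳ = 411725.00 / 7260.00 = 56.71 cm

X̄ = 38.65 cm, Ȳ = 56.71 cm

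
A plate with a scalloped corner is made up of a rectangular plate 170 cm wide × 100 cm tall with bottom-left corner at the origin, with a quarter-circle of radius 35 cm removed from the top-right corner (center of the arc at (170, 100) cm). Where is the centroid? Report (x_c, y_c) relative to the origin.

x_c = 80.79 cm, y_c = 47.89 cm

plate: A = 170 × 100 = 17000.00, centroid at (85.00, 50.00).
removed quarter-circle: A = −¼π·35² = -962.11, centroid at (155.15, 85.15).
ΣA = 16037.89 cm², ΣAx_c = 1295732.50 cm³, ΣAy_c = 768080.39 cm³.
x_c = 1295732.50/16037.89 = 80.79 cm; y_c = 768080.39/16037.89 = 47.89 cm.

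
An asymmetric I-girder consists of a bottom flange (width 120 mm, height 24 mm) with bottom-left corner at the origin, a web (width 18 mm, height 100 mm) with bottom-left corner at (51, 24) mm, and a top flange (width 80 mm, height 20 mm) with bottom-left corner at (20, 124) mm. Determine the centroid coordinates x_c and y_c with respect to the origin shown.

x_c = 60.00 mm, y_c = 60.85 mm

Part | A | x̄ᵢ | ȳᵢ | A·x̄ᵢ | A·ȳᵢ
bottom flange | 2880.00 | 60.00 | 12.00 | 172800.00 | 34560.00
web | 1800.00 | 60.00 | 74.00 | 108000.00 | 133200.00
top flange | 1600.00 | 60.00 | 134.00 | 96000.00 | 214400.00
Σ | 6280.00 |  |  | 376800.00 | 382160.00
x_c = 376800.00 / 6280.00 = 60.00 mm
y_c = 382160.00 / 6280.00 = 60.85 mm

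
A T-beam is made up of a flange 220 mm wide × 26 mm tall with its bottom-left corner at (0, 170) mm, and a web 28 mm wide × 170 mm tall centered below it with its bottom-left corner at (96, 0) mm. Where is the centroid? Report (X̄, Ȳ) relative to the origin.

web: A = 28 × 170 = 4760.00, centroid at (110.00, 85.00).
flange: A = 220 × 26 = 5720.00, centroid at (110.00, 183.00).
ΣA = 10480.00 mm²
ΣAX̄ = (4760.00)(110.00) + (5720.00)(110.00) = 1152800.00 mm³
ΣAȲ = (4760.00)(85.00) + (5720.00)(183.00) = 1451360.00 mm³
X̄ = 1152800.00 / 10480.00 = 110.00 mm
Ȳ = 1451360.00 / 10480.00 = 138.49 mm

X̄ = 110.00 mm, Ȳ = 138.49 mm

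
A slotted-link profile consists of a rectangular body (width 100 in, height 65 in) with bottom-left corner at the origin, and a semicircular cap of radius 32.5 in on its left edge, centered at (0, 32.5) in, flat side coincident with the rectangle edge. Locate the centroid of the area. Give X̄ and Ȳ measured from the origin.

X̄ = 37.03 in, Ȳ = 32.50 in

rectangular body: A = 100 × 65 = 6500.00, centroid at (50.00, 32.50).
semicircular end: A = ½π·32.5² = 1659.15, centroid at (-13.79, 32.50).
ΣA = 8159.15 in², ΣAX̄ = 302114.58 in³, ΣAȲ = 265172.49 in³.
X̄ = 302114.58/8159.15 = 37.03 in; Ȳ = 265172.49/8159.15 = 32.50 in.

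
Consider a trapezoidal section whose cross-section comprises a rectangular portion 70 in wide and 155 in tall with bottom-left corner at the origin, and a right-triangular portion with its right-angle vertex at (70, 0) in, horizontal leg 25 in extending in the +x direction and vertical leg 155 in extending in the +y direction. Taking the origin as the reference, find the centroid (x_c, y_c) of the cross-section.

x_c = 41.57 in, y_c = 73.59 in

rectangular portion: A = 70 × 155 = 10850.00, centroid at (35.00, 77.50).
triangular portion: A = ½·25·155 = 1937.50, centroid at (78.33, 51.67).
ΣA = 12787.50 in², ΣAx_c = 531520.83 in³, ΣAy_c = 940979.17 in³.
x_c = 531520.83/12787.50 = 41.57 in; y_c = 940979.17/12787.50 = 73.59 in.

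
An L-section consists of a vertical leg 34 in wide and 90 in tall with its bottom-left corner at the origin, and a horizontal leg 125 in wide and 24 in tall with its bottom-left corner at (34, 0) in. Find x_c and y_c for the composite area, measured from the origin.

x_c = 56.36 in, y_c = 28.66 in

Part | A | x̄ᵢ | ȳᵢ | A·x̄ᵢ | A·ȳᵢ
vertical leg | 3060.00 | 17.00 | 45.00 | 52020.00 | 137700.00
horizontal leg | 3000.00 | 96.50 | 12.00 | 289500.00 | 36000.00
Σ | 6060.00 |  |  | 341520.00 | 173700.00
x_c = 341520.00 / 6060.00 = 56.36 in
y_c = 173700.00 / 6060.00 = 28.66 in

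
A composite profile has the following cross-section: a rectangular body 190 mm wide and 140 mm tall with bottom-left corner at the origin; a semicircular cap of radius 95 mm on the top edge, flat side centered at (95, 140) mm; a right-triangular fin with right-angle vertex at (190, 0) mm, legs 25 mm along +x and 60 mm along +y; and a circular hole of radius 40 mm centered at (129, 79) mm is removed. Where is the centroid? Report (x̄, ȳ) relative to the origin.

x̄ = 92.44 mm, ȳ = 110.58 mm

rectangular body: A = 190 × 140 = 26600.00, centroid at (95.00, 70.00).
semicircular top: A = ½π·95² = 14176.44, centroid at (95.00, 180.32).
triangular fin: A = ½·25·60 = 750.00, centroid at (198.33, 20.00).
hole: A = −π·40² = -5026.55, centroid at (129.00, 79.00).
ΣA = 36499.89 mm²
ΣAx̄ = (26600.00)(95.00) + (14176.44)(95.00) + (750.00)(198.33) + (-5026.55)(129.00) = 3374086.78 mm³
ΣAȳ = (26600.00)(70.00) + (14176.44)(180.32) + (750.00)(20.00) + (-5026.55)(79.00) = 4036187.18 mm³
x̄ = 3374086.78 / 36499.89 = 92.44 mm
ȳ = 4036187.18 / 36499.89 = 110.58 mm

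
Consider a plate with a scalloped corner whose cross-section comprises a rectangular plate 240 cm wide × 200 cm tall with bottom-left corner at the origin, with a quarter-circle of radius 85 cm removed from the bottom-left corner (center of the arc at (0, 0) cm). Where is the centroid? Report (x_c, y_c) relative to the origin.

x_c = 131.25 cm, y_c = 108.57 cm

plate: A = 240 × 200 = 48000.00, centroid at (120.00, 100.00).
removed quarter-circle: A = −¼π·85² = -5674.50, centroid at (36.08, 36.08).
ΣA = 42325.50 cm²
ΣAx_c = (48000.00)(120.00) + (-5674.50)(36.08) = 5555291.67 cm³
ΣAy_c = (48000.00)(100.00) + (-5674.50)(36.08) = 4595291.67 cm³
x_c = 5555291.67 / 42325.50 = 131.25 cm
y_c = 4595291.67 / 42325.50 = 108.57 cm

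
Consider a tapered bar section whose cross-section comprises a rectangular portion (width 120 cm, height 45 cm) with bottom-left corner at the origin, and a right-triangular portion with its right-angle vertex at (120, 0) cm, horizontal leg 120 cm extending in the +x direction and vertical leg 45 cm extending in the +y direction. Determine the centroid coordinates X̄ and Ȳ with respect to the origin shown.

rectangular portion: A = 120 × 45 = 5400.00, centroid at (60.00, 22.50).
triangular portion: A = ½·120·45 = 2700.00, centroid at (160.00, 15.00).
ΣA = 8100.00 cm², ΣAX̄ = 756000.00 cm³, ΣAȲ = 162000.00 cm³.
X̄ = 756000.00/8100.00 = 93.33 cm; Ȳ = 162000.00/8100.00 = 20.00 cm.

X̄ = 93.33 cm, Ȳ = 20.00 cm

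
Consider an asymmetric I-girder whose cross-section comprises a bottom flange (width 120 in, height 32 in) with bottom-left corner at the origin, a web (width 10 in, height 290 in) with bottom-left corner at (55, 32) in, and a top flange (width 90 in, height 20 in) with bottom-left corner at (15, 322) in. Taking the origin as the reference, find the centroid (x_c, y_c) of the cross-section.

x_c = 60.00 in, y_c = 137.28 in

Part | A | x̄ᵢ | ȳᵢ | A·x̄ᵢ | A·ȳᵢ
bottom flange | 3840.00 | 60.00 | 16.00 | 230400.00 | 61440.00
web | 2900.00 | 60.00 | 177.00 | 174000.00 | 513300.00
top flange | 1800.00 | 60.00 | 332.00 | 108000.00 | 597600.00
Σ | 8540.00 |  |  | 512400.00 | 1172340.00
x_c = 512400.00 / 8540.00 = 60.00 in
y_c = 1172340.00 / 8540.00 = 137.28 in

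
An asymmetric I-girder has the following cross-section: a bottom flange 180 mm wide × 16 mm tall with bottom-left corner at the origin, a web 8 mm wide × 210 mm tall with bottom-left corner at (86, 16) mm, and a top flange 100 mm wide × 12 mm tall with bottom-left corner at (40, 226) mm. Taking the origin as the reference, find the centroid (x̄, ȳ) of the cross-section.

x̄ = 90.00 mm, ȳ = 87.62 mm

bottom flange: A = 180 × 16 = 2880.00, centroid at (90.00, 8.00).
web: A = 8 × 210 = 1680.00, centroid at (90.00, 121.00).
top flange: A = 100 × 12 = 1200.00, centroid at (90.00, 232.00).
ΣA = 5760.00 mm², ΣAx̄ = 518400.00 mm³, ΣAȳ = 504720.00 mm³.
x̄ = 518400.00/5760.00 = 90.00 mm; ȳ = 504720.00/5760.00 = 87.62 mm.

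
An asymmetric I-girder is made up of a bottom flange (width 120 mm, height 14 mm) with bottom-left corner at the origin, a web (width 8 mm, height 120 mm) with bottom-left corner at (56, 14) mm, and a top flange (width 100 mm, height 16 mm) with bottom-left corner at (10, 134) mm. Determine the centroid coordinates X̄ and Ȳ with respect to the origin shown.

X̄ = 60.00 mm, Ȳ = 73.11 mm

Part | A | x̄ᵢ | ȳᵢ | A·x̄ᵢ | A·ȳᵢ
bottom flange | 1680.00 | 60.00 | 7.00 | 100800.00 | 11760.00
web | 960.00 | 60.00 | 74.00 | 57600.00 | 71040.00
top flange | 1600.00 | 60.00 | 142.00 | 96000.00 | 227200.00
Σ | 4240.00 |  |  | 254400.00 | 310000.00
X̄ = 254400.00 / 4240.00 = 60.00 mm
Ȳ = 310000.00 / 4240.00 = 73.11 mm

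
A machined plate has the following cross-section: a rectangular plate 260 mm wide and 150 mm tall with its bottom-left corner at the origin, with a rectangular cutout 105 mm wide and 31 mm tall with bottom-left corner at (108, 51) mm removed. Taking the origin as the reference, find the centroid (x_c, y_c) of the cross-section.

plate: A = 260 × 150 = 39000.00, centroid at (130.00, 75.00).
hole: A = −(105 × 31) = -3255.00, centroid at (160.50, 66.50).
ΣA = 35745.00 mm²
ΣAx_c = (39000.00)(130.00) + (-3255.00)(160.50) = 4547572.50 mm³
ΣAy_c = (39000.00)(75.00) + (-3255.00)(66.50) = 2708542.50 mm³
x_c = 4547572.50 / 35745.00 = 127.22 mm
y_c = 2708542.50 / 35745.00 = 75.77 mm

x_c = 127.22 mm, y_c = 75.77 mm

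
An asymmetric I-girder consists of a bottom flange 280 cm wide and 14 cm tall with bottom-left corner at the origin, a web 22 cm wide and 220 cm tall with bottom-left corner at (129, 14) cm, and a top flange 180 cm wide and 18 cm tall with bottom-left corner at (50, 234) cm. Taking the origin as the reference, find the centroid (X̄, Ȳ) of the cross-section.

X̄ = 140.00 cm, Ȳ = 117.91 cm

Part | A | x̄ᵢ | ȳᵢ | A·x̄ᵢ | A·ȳᵢ
bottom flange | 3920.00 | 140.00 | 7.00 | 548800.00 | 27440.00
web | 4840.00 | 140.00 | 124.00 | 677600.00 | 600160.00
top flange | 3240.00 | 140.00 | 243.00 | 453600.00 | 787320.00
Σ | 12000.00 |  |  | 1680000.00 | 1414920.00
X̄ = 1680000.00 / 12000.00 = 140.00 cm
Ȳ = 1414920.00 / 12000.00 = 117.91 cm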